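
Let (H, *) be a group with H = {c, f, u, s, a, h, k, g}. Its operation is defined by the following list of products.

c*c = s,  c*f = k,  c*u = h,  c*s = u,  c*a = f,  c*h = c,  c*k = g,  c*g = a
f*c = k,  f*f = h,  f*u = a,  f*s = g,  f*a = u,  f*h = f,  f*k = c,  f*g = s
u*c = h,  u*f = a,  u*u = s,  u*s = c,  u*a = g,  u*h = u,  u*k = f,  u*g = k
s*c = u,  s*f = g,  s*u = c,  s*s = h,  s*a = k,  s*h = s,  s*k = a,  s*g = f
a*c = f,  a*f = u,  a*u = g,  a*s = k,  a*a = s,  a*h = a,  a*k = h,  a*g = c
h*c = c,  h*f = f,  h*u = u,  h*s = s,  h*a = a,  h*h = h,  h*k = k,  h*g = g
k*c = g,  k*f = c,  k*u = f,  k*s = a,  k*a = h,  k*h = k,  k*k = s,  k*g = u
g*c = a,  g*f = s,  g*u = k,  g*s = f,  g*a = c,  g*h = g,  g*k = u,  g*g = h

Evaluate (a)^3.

a^1 = a
a^2 = a * a = s
a^3 = s * a = k
(Structurally, H here is isomorphic to Z_2 x Z_4.)

k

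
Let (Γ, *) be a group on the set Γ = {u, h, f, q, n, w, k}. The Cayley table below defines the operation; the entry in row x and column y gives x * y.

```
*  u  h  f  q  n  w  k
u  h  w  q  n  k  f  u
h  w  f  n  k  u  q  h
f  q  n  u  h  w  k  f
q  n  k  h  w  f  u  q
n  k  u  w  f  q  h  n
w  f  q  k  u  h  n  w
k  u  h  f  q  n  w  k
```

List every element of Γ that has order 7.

{f, h, n, q, u, w}

Identity is k. Compute the order of each non-identity element by repeated multiplication:
  u: u → h → w → f → q → n → k  (order 7)
  h: h → f → n → u → w → q → k  (order 7)
  f: f → u → q → h → n → w → k  (order 7)
  q: q → w → u → n → f → h → k  (order 7)
  n: n → q → f → w → h → u → k  (order 7)
  w: w → n → h → q → u → f → k  (order 7)
Elements of order 7: {f, h, n, q, u, w}.
(Structurally, Γ here is isomorphic to the cyclic group Z_7.)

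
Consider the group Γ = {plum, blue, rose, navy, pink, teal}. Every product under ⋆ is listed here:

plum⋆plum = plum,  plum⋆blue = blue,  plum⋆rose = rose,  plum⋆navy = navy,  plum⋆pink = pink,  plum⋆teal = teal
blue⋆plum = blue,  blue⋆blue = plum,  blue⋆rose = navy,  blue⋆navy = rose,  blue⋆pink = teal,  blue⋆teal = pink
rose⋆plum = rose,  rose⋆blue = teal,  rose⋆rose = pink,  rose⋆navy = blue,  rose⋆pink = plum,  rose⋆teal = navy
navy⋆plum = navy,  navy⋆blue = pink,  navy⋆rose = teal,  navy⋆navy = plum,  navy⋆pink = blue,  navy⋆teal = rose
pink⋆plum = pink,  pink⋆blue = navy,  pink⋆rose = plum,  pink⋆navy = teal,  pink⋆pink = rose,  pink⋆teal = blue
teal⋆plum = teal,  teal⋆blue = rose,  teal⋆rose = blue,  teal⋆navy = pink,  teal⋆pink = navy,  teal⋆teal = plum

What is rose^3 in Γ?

rose^1 = rose
rose^2 = rose ⋆ rose = pink
rose^3 = pink ⋆ rose = plum

plum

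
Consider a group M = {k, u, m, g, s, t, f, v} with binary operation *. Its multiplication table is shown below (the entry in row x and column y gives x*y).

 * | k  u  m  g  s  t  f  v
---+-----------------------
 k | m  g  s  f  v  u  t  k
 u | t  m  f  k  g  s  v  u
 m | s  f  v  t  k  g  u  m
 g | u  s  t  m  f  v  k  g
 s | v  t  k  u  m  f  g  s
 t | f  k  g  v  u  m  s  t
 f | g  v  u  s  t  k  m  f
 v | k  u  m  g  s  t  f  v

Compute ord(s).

The identity element is v (its row matches the header).
s^1 = s
s^2 = s*s = m
s^3 = m*s = k
s^4 = k*s = v
The first power of s equal to the identity is s^4, so ord(s) = 4.
(Structurally, M here is isomorphic to the quaternion group Q_8.)

4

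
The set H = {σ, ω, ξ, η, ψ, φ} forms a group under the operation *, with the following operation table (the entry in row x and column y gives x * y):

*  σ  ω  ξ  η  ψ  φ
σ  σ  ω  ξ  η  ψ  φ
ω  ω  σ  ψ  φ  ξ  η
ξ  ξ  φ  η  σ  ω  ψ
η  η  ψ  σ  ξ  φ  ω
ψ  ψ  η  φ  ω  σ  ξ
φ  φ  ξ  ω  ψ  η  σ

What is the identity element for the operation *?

σ

The identity e satisfies e * x = x for all x, so its row in the table reproduces the column headers.
Row σ reads: σ, ω, ξ, η, ψ, φ — exactly the header order. So σ is the identity.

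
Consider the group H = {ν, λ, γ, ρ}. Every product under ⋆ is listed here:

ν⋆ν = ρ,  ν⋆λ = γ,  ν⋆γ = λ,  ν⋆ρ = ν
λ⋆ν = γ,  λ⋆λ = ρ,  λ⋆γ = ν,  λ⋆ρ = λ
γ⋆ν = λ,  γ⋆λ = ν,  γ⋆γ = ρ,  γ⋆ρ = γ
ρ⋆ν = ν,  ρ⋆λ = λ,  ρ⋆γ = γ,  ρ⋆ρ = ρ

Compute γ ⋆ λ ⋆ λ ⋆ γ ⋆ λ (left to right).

γ ⋆ λ = ν
ν ⋆ λ = γ
γ ⋆ γ = ρ
ρ ⋆ λ = λ

λ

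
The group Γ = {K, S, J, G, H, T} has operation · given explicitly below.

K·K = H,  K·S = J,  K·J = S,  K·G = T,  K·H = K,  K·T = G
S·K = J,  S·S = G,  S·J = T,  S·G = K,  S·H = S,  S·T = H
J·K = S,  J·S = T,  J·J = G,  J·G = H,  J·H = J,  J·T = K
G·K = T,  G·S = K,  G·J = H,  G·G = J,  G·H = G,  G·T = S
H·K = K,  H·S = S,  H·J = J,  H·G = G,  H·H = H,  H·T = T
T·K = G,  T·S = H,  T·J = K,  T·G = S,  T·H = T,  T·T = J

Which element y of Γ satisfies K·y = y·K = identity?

K

First locate the identity: row H matches the header, so H is the identity.
Scan row K for H: K·K = H. Hence K^(-1) = K.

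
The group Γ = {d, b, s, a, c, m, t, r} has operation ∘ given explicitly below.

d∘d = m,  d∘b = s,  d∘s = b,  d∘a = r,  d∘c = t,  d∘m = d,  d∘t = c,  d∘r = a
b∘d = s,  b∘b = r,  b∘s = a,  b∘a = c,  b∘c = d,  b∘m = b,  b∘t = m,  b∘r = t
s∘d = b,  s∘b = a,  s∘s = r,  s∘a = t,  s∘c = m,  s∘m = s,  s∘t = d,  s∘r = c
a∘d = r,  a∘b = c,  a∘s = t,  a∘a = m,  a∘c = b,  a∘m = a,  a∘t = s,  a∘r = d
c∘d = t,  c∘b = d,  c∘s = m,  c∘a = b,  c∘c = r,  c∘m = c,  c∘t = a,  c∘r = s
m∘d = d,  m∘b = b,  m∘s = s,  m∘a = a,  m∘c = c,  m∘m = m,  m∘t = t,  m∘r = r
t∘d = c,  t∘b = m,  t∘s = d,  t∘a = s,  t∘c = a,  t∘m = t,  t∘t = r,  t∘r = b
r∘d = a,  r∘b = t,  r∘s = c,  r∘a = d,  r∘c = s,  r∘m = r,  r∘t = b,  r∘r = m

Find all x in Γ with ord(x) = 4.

{b, c, s, t}

Identity is m. Compute the order of each non-identity element by repeated multiplication:
  d: d → m  (order 2)
  b: b → r → t → m  (order 4)
  s: s → r → c → m  (order 4)
  a: a → m  (order 2)
  c: c → r → s → m  (order 4)
  t: t → r → b → m  (order 4)
  r: r → m  (order 2)
Elements of order 4: {b, c, s, t}.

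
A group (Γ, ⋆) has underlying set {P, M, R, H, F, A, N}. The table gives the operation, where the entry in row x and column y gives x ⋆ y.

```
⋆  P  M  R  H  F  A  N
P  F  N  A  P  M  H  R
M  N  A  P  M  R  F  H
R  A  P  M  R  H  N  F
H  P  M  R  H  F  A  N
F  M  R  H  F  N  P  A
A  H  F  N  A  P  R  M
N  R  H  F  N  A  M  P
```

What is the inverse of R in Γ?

F

First locate the identity: row H matches the header, so H is the identity.
Scan row R for H: R ⋆ F = H. Hence R^(-1) = F.
(Structurally, Γ here is isomorphic to the cyclic group Z_7.)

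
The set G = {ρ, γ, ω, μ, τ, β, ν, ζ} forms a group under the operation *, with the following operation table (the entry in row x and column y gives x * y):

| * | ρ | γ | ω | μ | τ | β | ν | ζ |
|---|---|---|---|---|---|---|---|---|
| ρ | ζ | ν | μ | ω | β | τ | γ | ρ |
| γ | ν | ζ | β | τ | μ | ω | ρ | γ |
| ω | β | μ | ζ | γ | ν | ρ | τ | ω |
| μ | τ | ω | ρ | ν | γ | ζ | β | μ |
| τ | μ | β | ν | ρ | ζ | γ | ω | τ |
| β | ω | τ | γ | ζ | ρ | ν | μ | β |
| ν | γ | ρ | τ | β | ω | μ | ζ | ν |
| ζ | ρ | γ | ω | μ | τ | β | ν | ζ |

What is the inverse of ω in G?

ω

First locate the identity: row ζ matches the header, so ζ is the identity.
Scan row ω for ζ: ω * ω = ζ. Hence ω^(-1) = ω.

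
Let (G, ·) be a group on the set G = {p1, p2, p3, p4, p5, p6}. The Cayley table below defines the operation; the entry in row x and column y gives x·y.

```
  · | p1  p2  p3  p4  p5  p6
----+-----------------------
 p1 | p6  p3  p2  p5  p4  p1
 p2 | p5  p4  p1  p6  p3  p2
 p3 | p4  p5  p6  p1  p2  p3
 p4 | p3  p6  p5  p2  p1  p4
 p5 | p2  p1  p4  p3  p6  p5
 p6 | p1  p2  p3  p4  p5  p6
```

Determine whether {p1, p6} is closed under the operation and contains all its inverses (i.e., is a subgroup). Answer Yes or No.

Yes

{p1, p6} contains the identity p6.
Checking products: every product of two elements of {p1, p6} (read from the table) lies in {p1, p6}, so the set is closed.
In a finite group, a nonempty closed subset is a subgroup. So {p1, p6} ≤ G.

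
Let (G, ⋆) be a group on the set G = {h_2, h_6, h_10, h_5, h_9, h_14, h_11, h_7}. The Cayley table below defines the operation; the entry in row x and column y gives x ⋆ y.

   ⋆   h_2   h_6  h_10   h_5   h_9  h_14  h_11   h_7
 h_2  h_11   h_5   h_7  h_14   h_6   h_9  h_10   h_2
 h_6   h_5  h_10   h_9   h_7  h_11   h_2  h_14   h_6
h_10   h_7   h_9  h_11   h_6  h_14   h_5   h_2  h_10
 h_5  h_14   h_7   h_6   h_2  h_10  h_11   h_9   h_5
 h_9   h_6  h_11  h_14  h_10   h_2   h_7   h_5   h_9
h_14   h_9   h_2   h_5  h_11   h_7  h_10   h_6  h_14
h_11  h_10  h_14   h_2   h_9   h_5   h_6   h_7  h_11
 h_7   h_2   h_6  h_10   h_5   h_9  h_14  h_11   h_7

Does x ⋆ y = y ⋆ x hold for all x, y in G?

Check whether the table is symmetric across its main diagonal.
Every entry (row x, col y) equals the entry (row y, col x), so G is abelian.

Yes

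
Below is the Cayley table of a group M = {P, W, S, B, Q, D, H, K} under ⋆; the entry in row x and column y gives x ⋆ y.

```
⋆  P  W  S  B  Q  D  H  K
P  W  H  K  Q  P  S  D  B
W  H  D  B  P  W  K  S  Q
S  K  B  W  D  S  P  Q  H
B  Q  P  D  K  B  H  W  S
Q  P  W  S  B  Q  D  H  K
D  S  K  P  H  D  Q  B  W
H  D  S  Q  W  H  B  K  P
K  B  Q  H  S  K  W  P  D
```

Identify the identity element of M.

Q

The identity e satisfies e ⋆ x = x for all x, so its row in the table reproduces the column headers.
Row Q reads: P, W, S, B, Q, D, H, K — exactly the header order. So Q is the identity.
(Structurally, M here is isomorphic to the cyclic group Z_8.)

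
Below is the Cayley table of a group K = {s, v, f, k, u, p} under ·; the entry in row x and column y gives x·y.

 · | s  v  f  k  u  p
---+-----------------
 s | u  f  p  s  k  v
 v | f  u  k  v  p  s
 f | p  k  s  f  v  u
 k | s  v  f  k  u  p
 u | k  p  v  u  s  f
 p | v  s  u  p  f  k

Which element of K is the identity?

The identity e satisfies e·x = x for all x, so its row in the table reproduces the column headers.
Row k reads: s, v, f, k, u, p — exactly the header order. So k is the identity.

k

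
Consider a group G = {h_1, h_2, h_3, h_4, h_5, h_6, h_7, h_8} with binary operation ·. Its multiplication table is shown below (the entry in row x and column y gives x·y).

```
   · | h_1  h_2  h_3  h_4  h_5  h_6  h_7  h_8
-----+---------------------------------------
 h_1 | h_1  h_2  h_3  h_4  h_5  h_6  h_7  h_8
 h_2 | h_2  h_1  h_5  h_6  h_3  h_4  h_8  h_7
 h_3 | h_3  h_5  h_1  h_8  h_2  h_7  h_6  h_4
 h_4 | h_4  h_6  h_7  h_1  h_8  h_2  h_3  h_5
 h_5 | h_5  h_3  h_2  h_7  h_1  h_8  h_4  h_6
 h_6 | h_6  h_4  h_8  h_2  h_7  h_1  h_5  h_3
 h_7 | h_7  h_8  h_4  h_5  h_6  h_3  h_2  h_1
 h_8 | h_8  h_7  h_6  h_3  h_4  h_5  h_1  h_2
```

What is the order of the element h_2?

The identity element is h_1 (its row matches the header).
h_2^1 = h_2
h_2^2 = h_2·h_2 = h_1
The first power of h_2 equal to the identity is h_2^2, so ord(h_2) = 2.

2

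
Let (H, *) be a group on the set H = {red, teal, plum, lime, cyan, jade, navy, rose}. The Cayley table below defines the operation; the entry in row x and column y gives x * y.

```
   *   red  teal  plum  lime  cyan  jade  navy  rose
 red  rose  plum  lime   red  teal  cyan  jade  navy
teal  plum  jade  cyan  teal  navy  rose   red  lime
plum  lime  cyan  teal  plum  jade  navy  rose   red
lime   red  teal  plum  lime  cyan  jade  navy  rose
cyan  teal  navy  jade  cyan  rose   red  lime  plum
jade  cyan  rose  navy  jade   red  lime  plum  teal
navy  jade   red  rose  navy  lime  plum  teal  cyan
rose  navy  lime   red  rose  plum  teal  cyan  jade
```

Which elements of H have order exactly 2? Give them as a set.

Identity is lime. Compute the order of each non-identity element by repeated multiplication:
  red: red → rose → navy → jade → cyan → teal → plum → lime  (order 8)
  teal: teal → jade → rose → lime  (order 4)
  plum: plum → teal → cyan → jade → navy → rose → red → lime  (order 8)
  cyan: cyan → rose → plum → jade → red → teal → navy → lime  (order 8)
  jade: jade → lime  (order 2)
  navy: navy → teal → red → jade → plum → rose → cyan → lime  (order 8)
  rose: rose → jade → teal → lime  (order 4)
Elements of order 2: {jade}.

{jade}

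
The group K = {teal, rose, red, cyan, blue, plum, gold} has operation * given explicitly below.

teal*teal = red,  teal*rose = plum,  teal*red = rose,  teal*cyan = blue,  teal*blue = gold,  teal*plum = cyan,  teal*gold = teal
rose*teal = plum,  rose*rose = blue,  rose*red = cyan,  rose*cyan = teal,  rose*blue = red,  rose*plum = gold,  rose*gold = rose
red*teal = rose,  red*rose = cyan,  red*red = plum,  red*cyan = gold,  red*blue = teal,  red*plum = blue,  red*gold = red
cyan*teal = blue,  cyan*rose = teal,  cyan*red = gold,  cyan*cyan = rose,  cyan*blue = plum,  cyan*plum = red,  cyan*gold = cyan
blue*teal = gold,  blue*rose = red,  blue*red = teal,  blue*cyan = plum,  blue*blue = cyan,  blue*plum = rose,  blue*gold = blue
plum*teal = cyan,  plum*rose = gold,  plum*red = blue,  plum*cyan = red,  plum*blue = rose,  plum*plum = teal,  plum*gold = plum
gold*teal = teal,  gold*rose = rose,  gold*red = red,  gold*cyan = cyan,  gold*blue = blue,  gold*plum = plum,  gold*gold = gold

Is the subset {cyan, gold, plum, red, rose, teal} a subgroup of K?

No

cyan*teal = blue, which is not in {cyan, gold, plum, red, rose, teal}.
The subset is not closed under *, so it is not a subgroup.
(Structurally, K here is isomorphic to the cyclic group Z_7.)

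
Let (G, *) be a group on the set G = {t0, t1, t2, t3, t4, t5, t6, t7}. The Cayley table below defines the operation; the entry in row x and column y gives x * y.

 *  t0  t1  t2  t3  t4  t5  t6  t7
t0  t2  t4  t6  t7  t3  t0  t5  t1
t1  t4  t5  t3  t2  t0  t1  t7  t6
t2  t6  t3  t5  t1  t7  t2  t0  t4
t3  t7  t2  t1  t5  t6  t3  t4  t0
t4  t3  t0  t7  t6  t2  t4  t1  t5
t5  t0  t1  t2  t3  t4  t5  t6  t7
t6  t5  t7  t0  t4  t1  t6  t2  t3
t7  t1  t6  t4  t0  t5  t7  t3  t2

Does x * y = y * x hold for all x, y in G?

Check whether the table is symmetric across its main diagonal.
Every entry (row x, col y) equals the entry (row y, col x), so G is abelian.

Yes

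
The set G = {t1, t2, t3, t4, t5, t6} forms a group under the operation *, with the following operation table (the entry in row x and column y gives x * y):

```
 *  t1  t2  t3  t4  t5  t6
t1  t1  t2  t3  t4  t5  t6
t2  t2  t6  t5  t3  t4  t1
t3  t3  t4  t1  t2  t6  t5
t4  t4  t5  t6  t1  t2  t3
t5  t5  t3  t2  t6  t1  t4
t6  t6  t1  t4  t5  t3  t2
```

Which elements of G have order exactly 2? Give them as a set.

{t3, t4, t5}

Identity is t1. Compute the order of each non-identity element by repeated multiplication:
  t2: t2 → t6 → t1  (order 3)
  t3: t3 → t1  (order 2)
  t4: t4 → t1  (order 2)
  t5: t5 → t1  (order 2)
  t6: t6 → t2 → t1  (order 3)
Elements of order 2: {t3, t4, t5}.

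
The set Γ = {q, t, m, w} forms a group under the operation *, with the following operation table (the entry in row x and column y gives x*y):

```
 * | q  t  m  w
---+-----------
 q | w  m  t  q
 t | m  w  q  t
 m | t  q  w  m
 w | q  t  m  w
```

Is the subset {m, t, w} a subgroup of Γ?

No

t*m = q, which is not in {m, t, w}.
The subset is not closed under *, so it is not a subgroup.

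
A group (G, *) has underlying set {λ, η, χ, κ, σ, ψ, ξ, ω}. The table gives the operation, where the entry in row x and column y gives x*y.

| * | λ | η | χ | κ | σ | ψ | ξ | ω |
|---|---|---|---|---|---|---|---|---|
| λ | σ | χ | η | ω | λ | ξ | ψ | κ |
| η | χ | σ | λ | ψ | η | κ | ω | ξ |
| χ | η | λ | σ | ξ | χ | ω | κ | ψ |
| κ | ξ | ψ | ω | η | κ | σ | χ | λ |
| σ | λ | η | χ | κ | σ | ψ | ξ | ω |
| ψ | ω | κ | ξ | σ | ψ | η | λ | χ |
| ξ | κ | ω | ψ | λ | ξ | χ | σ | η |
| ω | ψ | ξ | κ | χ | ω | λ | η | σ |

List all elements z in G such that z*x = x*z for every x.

An element z is central iff its row equals its column in the table.
For ξ: ξ*ψ = χ ≠ λ = ψ*ξ, so ξ ∉ Z.
Checking each element this way leaves Z(G) = {η, σ}.

{η, σ}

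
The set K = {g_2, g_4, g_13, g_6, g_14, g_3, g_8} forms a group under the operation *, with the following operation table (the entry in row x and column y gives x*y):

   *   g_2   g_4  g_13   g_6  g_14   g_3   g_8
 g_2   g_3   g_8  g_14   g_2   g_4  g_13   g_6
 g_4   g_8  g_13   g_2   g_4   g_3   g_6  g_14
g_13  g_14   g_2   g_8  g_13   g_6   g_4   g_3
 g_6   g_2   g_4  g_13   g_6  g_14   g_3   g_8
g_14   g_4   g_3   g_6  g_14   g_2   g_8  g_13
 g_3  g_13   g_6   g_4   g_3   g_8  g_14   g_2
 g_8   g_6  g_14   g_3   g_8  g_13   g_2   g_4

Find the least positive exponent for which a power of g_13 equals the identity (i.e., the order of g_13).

7

The identity element is g_6 (its row matches the header).
g_13^1 = g_13
g_13^2 = g_13*g_13 = g_8
g_13^3 = g_8*g_13 = g_3
g_13^4 = g_3*g_13 = g_4
g_13^5 = g_4*g_13 = g_2
g_13^6 = g_2*g_13 = g_14
g_13^7 = g_14*g_13 = g_6
The first power of g_13 equal to the identity is g_13^7, so ord(g_13) = 7.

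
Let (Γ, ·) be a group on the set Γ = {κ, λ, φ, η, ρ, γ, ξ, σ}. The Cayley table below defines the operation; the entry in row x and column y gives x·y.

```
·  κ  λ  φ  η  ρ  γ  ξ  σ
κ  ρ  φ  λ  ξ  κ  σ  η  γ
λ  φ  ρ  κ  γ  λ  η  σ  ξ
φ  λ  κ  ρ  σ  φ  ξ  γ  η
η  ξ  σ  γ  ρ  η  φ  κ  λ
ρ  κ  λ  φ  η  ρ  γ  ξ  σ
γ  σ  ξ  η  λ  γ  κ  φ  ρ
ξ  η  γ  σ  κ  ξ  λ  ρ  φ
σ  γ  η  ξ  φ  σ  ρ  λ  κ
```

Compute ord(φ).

2

The identity element is ρ (its row matches the header).
φ^1 = φ
φ^2 = φ·φ = ρ
The first power of φ equal to the identity is φ^2, so ord(φ) = 2.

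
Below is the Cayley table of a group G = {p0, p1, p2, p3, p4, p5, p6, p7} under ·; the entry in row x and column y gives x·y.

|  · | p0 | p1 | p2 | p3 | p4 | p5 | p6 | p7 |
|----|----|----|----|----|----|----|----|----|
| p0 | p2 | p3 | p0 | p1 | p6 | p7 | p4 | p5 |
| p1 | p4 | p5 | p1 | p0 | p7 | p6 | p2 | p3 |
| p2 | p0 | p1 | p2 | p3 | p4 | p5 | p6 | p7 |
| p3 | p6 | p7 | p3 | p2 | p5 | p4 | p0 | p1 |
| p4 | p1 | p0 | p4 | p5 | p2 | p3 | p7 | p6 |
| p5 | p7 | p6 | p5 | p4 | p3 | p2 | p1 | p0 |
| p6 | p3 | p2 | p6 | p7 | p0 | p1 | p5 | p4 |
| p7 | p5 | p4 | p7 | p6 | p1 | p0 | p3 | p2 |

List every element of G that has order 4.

Identity is p2. Compute the order of each non-identity element by repeated multiplication:
  p0: p0 → p2  (order 2)
  p1: p1 → p5 → p6 → p2  (order 4)
  p3: p3 → p2  (order 2)
  p4: p4 → p2  (order 2)
  p5: p5 → p2  (order 2)
  p6: p6 → p5 → p1 → p2  (order 4)
  p7: p7 → p2  (order 2)
Elements of order 4: {p1, p6}.
(Structurally, G here is isomorphic to the dihedral group D_4.)

{p1, p6}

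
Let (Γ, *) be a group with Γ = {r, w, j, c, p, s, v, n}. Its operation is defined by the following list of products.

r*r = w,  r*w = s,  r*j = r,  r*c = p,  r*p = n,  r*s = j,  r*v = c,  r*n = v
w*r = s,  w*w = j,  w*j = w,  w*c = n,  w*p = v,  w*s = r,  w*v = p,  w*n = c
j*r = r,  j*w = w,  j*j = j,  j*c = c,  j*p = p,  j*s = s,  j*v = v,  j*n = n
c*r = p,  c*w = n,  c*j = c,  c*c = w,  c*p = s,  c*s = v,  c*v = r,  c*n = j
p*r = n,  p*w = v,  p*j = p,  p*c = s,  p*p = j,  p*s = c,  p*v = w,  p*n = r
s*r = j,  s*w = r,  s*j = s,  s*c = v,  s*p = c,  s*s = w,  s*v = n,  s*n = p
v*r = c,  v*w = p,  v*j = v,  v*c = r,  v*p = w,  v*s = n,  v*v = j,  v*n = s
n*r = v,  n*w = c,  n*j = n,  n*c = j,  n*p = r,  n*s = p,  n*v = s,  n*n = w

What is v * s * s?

p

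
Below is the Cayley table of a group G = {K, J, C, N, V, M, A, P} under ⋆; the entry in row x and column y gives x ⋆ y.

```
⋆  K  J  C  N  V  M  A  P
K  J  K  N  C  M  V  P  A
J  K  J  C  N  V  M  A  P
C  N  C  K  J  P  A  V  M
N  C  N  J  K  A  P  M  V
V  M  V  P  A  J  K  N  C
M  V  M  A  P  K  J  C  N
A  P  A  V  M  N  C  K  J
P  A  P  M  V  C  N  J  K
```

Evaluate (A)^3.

P

A^1 = A
A^2 = A ⋆ A = K
A^3 = K ⋆ A = P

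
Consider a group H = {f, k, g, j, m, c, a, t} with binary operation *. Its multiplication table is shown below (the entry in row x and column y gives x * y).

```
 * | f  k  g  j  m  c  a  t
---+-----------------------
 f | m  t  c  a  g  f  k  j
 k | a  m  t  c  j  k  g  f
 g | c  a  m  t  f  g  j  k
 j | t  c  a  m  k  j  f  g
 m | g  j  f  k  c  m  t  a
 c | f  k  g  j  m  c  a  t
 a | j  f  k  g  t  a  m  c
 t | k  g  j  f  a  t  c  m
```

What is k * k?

m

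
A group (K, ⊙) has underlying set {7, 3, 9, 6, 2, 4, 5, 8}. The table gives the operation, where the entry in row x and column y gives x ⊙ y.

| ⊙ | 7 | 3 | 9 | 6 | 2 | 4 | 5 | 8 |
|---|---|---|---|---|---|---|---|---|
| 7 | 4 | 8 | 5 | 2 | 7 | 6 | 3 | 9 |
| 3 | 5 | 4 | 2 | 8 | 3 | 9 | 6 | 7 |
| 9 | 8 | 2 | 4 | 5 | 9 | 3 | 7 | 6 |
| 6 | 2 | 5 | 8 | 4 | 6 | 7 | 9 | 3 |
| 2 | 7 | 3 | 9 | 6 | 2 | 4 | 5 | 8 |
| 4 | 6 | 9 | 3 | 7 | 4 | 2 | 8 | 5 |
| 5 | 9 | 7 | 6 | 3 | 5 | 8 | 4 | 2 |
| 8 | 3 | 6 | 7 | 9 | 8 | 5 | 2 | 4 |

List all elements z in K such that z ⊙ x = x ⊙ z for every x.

{2, 4}

An element z is central iff its row equals its column in the table.
For 6: 6 ⊙ 3 = 5 ≠ 8 = 3 ⊙ 6, so 6 ∉ Z.
Checking each element this way leaves Z(K) = {2, 4}.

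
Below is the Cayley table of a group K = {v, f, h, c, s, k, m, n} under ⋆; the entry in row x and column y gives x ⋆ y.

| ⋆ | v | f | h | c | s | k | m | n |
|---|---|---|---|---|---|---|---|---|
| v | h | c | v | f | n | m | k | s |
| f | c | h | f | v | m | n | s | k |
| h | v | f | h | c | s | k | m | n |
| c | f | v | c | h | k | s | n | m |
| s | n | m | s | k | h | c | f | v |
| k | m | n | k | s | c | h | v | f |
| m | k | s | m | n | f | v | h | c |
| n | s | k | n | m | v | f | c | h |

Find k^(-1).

k

First locate the identity: row h matches the header, so h is the identity.
Scan row k for h: k ⋆ k = h. Hence k^(-1) = k.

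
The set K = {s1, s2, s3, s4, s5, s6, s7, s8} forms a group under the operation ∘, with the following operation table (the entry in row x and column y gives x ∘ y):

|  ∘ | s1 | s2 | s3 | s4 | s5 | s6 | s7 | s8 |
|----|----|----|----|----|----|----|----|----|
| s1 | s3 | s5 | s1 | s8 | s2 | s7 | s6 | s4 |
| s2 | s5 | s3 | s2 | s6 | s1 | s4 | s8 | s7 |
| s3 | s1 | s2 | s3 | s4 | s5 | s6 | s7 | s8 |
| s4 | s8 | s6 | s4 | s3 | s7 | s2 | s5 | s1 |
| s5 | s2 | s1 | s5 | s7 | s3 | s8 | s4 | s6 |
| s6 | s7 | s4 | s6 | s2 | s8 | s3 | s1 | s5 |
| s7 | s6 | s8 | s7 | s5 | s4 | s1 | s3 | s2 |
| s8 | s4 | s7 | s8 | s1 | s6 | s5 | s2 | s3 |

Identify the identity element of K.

The identity e satisfies e ∘ x = x for all x, so its row in the table reproduces the column headers.
Row s3 reads: s1, s2, s3, s4, s5, s6, s7, s8 — exactly the header order. So s3 is the identity.
(Structurally, K here is isomorphic to the elementary abelian group (Z_2)^3.)

s3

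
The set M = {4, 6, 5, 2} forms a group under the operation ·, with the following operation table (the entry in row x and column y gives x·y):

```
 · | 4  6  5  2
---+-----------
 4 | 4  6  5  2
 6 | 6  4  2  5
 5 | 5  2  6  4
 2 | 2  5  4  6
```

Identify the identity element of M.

4

The identity e satisfies e·x = x for all x, so its row in the table reproduces the column headers.
Row 4 reads: 4, 6, 5, 2 — exactly the header order. So 4 is the identity.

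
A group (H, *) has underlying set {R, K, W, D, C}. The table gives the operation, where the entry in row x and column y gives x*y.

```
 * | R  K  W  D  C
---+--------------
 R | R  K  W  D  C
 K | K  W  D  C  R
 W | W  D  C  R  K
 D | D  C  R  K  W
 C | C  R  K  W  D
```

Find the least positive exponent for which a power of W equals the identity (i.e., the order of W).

5

The identity element is R (its row matches the header).
W^1 = W
W^2 = W*W = C
W^3 = C*W = K
W^4 = K*W = D
W^5 = D*W = R
The first power of W equal to the identity is W^5, so ord(W) = 5.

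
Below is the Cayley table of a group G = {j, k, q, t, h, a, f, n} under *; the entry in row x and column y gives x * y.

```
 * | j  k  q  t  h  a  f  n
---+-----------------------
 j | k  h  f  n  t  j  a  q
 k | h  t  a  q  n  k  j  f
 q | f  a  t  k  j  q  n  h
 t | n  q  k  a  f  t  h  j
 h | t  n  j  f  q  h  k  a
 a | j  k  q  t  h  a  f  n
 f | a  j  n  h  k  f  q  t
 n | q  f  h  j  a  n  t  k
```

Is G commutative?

Yes

Check whether the table is symmetric across its main diagonal.
Every entry (row x, col y) equals the entry (row y, col x), so G is abelian.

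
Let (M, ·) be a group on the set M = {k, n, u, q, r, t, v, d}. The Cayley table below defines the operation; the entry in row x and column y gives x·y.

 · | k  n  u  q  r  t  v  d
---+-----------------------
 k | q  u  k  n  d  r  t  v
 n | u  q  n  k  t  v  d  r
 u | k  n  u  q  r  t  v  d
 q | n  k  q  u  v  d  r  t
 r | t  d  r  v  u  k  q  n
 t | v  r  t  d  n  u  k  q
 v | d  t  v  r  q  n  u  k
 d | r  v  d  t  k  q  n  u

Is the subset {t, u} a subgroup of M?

Yes

{t, u} contains the identity u.
Checking products: every product of two elements of {t, u} (read from the table) lies in {t, u}, so the set is closed.
In a finite group, a nonempty closed subset is a subgroup. So {t, u} ≤ M.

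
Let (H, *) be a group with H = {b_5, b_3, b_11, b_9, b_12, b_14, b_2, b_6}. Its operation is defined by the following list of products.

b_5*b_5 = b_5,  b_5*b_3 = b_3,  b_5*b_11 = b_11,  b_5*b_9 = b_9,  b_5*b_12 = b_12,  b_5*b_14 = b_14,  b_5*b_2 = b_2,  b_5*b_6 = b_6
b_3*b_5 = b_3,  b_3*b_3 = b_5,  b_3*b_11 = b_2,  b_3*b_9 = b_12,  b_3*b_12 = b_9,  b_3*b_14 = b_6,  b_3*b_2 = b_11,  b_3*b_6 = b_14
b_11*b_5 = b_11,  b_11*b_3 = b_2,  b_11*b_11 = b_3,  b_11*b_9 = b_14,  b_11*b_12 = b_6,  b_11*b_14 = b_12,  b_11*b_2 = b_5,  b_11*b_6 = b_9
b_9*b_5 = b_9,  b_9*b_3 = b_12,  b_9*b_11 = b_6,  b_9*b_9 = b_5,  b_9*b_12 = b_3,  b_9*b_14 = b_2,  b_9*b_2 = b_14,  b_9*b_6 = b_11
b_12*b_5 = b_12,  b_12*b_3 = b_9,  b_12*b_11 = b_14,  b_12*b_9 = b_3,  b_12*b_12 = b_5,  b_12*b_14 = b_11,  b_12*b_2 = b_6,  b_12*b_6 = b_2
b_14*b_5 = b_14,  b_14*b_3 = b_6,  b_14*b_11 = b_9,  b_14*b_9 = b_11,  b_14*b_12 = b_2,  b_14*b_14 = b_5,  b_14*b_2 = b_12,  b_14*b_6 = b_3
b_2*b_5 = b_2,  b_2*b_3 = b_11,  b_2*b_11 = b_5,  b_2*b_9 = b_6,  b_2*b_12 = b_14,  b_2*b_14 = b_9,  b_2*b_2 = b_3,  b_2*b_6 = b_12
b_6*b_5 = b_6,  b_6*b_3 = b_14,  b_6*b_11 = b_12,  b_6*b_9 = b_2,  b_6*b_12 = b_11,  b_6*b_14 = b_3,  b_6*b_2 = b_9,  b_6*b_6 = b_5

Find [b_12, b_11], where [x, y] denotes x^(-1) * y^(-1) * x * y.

b_3

Identity is b_5; from the table b_12^(-1) = b_12 and b_11^(-1) = b_2.
b_12 * b_2 = b_6
b_6 * b_12 = b_11
b_11 * b_11 = b_3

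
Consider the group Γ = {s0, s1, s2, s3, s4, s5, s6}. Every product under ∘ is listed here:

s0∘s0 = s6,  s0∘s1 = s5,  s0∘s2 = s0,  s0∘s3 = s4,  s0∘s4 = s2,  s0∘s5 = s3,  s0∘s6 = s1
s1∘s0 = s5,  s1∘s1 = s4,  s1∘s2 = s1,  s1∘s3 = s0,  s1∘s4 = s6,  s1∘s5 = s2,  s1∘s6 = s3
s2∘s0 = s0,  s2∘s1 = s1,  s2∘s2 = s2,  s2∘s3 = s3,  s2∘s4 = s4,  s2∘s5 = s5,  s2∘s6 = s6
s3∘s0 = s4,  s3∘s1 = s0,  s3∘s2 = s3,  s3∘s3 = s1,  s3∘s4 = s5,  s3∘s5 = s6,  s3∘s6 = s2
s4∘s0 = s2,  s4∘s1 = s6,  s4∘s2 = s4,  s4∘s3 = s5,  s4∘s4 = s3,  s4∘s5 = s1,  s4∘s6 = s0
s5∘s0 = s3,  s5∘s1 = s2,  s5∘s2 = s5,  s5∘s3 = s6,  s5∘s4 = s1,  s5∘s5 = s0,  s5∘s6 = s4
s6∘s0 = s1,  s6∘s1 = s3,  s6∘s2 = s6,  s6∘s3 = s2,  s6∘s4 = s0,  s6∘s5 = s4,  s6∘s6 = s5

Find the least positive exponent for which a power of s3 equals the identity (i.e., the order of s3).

7

The identity element is s2 (its row matches the header).
s3^1 = s3
s3^2 = s3 ∘ s3 = s1
s3^3 = s1 ∘ s3 = s0
s3^4 = s0 ∘ s3 = s4
s3^5 = s4 ∘ s3 = s5
s3^6 = s5 ∘ s3 = s6
s3^7 = s6 ∘ s3 = s2
The first power of s3 equal to the identity is s3^7, so ord(s3) = 7.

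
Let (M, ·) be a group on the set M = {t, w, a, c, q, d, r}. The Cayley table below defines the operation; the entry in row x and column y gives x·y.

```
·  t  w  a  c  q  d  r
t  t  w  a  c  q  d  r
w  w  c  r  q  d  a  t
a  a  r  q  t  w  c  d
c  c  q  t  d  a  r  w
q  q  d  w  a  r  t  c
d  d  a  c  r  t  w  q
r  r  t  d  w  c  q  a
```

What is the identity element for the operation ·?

The identity e satisfies e·x = x for all x, so its row in the table reproduces the column headers.
Row t reads: t, w, a, c, q, d, r — exactly the header order. So t is the identity.
(Structurally, M here is isomorphic to the cyclic group Z_7.)

t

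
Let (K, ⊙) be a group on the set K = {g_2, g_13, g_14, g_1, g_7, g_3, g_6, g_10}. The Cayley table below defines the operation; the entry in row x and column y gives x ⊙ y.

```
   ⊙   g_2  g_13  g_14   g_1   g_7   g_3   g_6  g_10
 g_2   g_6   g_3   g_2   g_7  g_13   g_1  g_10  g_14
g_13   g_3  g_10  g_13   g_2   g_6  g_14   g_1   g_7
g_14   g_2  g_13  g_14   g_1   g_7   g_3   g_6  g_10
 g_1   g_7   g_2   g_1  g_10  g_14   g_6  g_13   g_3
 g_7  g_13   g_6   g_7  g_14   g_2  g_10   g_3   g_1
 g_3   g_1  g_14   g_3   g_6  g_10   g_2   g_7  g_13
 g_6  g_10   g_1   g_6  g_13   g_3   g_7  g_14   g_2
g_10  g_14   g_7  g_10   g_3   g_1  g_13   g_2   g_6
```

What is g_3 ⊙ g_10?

Read row g_3, column g_10: g_3 ⊙ g_10 = g_13.

g_13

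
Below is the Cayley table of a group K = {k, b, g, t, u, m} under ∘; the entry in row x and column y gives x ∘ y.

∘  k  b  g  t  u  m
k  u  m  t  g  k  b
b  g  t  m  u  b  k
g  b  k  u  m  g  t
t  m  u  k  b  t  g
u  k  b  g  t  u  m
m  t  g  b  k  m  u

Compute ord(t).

The identity element is u (its row matches the header).
t^1 = t
t^2 = t ∘ t = b
t^3 = b ∘ t = u
The first power of t equal to the identity is t^3, so ord(t) = 3.

3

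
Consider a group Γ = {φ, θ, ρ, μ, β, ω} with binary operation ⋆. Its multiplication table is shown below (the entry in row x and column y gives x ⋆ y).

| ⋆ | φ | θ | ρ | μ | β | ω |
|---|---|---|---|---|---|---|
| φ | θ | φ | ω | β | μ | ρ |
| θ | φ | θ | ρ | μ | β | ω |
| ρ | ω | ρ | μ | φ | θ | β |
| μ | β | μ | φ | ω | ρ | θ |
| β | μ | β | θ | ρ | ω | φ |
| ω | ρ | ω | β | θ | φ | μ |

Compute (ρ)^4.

ρ^1 = ρ
ρ^2 = ρ ⋆ ρ = μ
ρ^3 = μ ⋆ ρ = φ
ρ^4 = φ ⋆ ρ = ω

ω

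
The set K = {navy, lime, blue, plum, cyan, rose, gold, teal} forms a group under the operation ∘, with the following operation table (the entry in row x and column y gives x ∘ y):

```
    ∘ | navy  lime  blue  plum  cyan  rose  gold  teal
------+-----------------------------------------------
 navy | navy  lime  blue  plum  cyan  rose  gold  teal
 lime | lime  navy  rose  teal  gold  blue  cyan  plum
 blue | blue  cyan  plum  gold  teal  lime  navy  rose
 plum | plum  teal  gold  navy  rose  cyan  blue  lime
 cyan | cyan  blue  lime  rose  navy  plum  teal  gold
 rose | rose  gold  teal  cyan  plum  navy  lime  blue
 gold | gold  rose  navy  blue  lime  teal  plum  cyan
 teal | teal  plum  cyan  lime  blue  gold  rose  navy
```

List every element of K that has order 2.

Identity is navy. Compute the order of each non-identity element by repeated multiplication:
  lime: lime → navy  (order 2)
  blue: blue → plum → gold → navy  (order 4)
  plum: plum → navy  (order 2)
  cyan: cyan → navy  (order 2)
  rose: rose → navy  (order 2)
  gold: gold → plum → blue → navy  (order 4)
  teal: teal → navy  (order 2)
Elements of order 2: {cyan, lime, plum, rose, teal}.
(Structurally, K here is isomorphic to the dihedral group D_4.)

{cyan, lime, plum, rose, teal}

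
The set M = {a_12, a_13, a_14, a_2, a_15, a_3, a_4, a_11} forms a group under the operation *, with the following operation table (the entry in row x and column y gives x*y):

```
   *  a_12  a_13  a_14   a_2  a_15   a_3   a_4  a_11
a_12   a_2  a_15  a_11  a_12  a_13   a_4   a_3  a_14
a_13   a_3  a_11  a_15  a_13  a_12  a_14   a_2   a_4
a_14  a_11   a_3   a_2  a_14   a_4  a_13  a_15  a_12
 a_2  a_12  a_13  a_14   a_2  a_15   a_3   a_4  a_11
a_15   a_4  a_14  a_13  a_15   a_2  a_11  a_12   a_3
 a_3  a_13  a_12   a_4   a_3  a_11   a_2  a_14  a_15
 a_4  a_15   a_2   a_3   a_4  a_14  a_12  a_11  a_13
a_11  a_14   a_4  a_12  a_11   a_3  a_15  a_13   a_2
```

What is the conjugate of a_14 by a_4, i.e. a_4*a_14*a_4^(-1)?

a_12

The identity is a_2. In row a_4, the entry a_2 sits in column a_13, so a_4^(-1) = a_13.
a_4*a_14 = a_3
a_3*a_13 = a_12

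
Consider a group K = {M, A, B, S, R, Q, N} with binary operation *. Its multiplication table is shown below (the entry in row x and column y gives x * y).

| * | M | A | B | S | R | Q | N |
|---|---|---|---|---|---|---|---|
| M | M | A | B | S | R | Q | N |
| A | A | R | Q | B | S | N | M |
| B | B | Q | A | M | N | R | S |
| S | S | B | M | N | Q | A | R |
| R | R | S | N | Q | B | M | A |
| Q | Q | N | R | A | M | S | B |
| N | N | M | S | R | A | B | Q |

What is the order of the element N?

7

The identity element is M (its row matches the header).
N^1 = N
N^2 = N * N = Q
N^3 = Q * N = B
N^4 = B * N = S
N^5 = S * N = R
N^6 = R * N = A
N^7 = A * N = M
The first power of N equal to the identity is N^7, so ord(N) = 7.
(Structurally, K here is isomorphic to the cyclic group Z_7.)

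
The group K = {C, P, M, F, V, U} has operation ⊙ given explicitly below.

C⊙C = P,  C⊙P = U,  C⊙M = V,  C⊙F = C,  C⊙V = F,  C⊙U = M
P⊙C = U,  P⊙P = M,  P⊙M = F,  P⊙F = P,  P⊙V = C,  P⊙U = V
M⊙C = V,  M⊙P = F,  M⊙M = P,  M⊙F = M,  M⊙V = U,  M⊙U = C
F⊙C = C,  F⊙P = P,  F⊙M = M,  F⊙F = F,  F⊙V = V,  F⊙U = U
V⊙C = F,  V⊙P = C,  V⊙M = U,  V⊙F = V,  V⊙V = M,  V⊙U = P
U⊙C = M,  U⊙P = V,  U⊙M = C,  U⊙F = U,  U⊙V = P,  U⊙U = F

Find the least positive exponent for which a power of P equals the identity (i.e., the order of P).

3

The identity element is F (its row matches the header).
P^1 = P
P^2 = P ⊙ P = M
P^3 = M ⊙ P = F
The first power of P equal to the identity is P^3, so ord(P) = 3.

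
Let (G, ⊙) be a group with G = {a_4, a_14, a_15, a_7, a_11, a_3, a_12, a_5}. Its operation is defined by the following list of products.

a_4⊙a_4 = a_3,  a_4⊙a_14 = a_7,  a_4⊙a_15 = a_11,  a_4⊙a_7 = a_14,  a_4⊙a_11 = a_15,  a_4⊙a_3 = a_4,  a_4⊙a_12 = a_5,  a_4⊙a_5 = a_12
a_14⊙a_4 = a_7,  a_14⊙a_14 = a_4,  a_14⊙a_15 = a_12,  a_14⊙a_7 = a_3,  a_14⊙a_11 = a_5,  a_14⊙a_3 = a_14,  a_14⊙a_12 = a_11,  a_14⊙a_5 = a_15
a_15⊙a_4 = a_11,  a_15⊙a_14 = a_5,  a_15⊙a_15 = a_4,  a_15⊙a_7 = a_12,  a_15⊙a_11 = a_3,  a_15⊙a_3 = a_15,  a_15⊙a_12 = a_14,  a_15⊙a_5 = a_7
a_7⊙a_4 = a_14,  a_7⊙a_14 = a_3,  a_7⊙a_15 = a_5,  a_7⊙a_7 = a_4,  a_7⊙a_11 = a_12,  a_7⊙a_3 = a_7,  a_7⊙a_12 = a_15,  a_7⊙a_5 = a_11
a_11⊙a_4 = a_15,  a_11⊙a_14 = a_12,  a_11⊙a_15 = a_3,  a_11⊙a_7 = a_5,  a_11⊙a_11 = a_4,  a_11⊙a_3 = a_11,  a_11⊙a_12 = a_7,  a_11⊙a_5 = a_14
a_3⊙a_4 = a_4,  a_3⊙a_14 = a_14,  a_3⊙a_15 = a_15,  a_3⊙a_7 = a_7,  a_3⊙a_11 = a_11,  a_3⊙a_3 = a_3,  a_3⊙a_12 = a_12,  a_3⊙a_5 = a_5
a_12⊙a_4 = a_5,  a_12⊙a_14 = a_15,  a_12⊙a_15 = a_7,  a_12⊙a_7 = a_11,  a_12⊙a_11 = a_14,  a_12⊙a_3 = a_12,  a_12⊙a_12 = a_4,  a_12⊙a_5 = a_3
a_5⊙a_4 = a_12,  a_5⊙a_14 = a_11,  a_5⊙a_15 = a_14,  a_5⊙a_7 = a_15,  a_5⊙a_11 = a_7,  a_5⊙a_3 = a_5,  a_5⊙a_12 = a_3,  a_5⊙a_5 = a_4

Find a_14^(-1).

a_7

First locate the identity: row a_3 matches the header, so a_3 is the identity.
Scan row a_14 for a_3: a_14 ⊙ a_7 = a_3. Hence a_14^(-1) = a_7.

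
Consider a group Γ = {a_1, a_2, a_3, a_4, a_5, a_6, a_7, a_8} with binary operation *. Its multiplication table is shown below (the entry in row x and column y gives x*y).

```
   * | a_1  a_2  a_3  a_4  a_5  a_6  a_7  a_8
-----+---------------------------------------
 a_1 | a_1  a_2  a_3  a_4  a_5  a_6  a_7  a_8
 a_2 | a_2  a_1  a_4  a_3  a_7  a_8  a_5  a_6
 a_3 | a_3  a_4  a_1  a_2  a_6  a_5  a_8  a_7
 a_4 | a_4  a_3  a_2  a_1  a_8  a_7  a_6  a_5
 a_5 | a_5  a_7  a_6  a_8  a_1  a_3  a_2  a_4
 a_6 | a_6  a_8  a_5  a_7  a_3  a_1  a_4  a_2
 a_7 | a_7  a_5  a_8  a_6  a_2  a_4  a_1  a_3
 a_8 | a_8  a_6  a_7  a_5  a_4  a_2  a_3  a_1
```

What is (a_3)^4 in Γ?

a_3^1 = a_3
a_3^2 = a_3*a_3 = a_1
a_3^3 = a_1*a_3 = a_3
a_3^4 = a_3*a_3 = a_1
(Structurally, Γ here is isomorphic to the elementary abelian group (Z_2)^3.)

a_1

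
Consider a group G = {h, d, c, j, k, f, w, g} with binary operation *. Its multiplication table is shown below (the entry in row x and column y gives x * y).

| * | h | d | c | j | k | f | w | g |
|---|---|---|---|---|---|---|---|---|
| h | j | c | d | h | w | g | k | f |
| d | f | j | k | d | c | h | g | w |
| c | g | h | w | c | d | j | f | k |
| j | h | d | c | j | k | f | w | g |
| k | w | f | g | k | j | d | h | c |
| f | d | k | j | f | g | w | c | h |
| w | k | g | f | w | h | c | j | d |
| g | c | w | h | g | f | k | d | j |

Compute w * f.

c

Read row w, column f: w * f = c.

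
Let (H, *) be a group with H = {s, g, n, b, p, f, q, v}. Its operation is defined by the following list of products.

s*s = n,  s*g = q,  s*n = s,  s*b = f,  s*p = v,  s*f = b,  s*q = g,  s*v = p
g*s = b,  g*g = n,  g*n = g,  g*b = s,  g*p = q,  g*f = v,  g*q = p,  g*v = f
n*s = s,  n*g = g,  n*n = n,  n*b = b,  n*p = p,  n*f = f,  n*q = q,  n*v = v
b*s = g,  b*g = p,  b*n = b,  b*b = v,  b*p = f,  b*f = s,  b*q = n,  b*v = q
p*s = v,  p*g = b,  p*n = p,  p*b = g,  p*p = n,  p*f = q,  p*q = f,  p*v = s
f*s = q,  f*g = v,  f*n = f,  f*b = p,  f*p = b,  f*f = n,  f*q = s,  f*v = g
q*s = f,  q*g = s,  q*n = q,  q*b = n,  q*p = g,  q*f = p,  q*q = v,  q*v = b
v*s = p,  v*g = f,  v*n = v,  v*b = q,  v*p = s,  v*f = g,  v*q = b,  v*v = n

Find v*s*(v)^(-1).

The identity is n. In row v, the entry n sits in column v, so v^(-1) = v.
v*s = p
p*v = s

s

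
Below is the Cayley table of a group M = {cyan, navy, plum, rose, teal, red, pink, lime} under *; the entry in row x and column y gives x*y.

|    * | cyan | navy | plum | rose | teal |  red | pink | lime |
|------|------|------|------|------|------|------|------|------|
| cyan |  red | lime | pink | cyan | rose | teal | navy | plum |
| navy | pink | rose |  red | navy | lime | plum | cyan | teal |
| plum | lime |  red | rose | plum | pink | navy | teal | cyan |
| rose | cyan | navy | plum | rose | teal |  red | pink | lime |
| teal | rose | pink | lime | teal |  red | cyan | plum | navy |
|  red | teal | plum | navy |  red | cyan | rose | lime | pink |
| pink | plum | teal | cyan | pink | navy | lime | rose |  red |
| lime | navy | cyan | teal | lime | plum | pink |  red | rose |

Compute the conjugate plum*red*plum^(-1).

The identity is rose. In row plum, the entry rose sits in column plum, so plum^(-1) = plum.
plum*red = navy
navy*plum = red
(Structurally, M here is isomorphic to the dihedral group D_4.)

red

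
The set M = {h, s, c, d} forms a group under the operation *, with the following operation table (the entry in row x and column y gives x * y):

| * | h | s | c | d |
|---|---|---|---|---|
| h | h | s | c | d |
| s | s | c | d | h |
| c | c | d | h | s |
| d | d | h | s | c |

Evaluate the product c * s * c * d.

h

c * s = d
d * c = s
s * d = h
(Structurally, M here is isomorphic to the cyclic group Z_4.)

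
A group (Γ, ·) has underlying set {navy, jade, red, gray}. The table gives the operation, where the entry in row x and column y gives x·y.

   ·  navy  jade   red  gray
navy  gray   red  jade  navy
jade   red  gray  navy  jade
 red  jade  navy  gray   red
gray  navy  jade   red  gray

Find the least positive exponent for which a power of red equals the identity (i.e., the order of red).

2

The identity element is gray (its row matches the header).
red^1 = red
red^2 = red·red = gray
The first power of red equal to the identity is red^2, so ord(red) = 2.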